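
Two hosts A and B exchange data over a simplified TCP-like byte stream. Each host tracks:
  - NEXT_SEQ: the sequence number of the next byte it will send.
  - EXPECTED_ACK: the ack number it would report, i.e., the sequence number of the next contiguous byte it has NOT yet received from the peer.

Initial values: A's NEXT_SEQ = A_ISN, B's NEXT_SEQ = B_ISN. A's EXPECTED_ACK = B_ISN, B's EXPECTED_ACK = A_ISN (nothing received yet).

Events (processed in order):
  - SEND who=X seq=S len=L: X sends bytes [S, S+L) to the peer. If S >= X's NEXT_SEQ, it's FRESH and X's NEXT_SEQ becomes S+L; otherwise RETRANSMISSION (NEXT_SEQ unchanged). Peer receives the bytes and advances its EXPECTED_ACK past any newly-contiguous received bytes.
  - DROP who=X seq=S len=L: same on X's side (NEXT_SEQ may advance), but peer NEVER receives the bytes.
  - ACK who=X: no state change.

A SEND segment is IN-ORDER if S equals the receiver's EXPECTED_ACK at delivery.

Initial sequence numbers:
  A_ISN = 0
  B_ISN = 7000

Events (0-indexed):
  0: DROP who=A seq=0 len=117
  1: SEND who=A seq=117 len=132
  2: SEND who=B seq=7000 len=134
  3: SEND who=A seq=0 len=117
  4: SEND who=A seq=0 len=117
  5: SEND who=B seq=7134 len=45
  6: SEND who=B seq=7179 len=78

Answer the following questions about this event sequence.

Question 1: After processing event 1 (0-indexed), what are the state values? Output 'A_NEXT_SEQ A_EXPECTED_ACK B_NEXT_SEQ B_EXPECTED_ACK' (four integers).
After event 0: A_seq=117 A_ack=7000 B_seq=7000 B_ack=0
After event 1: A_seq=249 A_ack=7000 B_seq=7000 B_ack=0

249 7000 7000 0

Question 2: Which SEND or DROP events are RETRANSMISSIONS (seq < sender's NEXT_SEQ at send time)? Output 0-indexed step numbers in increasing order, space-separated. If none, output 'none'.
Step 0: DROP seq=0 -> fresh
Step 1: SEND seq=117 -> fresh
Step 2: SEND seq=7000 -> fresh
Step 3: SEND seq=0 -> retransmit
Step 4: SEND seq=0 -> retransmit
Step 5: SEND seq=7134 -> fresh
Step 6: SEND seq=7179 -> fresh

Answer: 3 4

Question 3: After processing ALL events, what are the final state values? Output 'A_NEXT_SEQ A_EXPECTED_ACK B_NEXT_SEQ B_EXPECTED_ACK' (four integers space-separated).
After event 0: A_seq=117 A_ack=7000 B_seq=7000 B_ack=0
After event 1: A_seq=249 A_ack=7000 B_seq=7000 B_ack=0
After event 2: A_seq=249 A_ack=7134 B_seq=7134 B_ack=0
After event 3: A_seq=249 A_ack=7134 B_seq=7134 B_ack=249
After event 4: A_seq=249 A_ack=7134 B_seq=7134 B_ack=249
After event 5: A_seq=249 A_ack=7179 B_seq=7179 B_ack=249
After event 6: A_seq=249 A_ack=7257 B_seq=7257 B_ack=249

Answer: 249 7257 7257 249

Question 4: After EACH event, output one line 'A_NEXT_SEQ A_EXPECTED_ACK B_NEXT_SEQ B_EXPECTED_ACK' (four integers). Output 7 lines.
117 7000 7000 0
249 7000 7000 0
249 7134 7134 0
249 7134 7134 249
249 7134 7134 249
249 7179 7179 249
249 7257 7257 249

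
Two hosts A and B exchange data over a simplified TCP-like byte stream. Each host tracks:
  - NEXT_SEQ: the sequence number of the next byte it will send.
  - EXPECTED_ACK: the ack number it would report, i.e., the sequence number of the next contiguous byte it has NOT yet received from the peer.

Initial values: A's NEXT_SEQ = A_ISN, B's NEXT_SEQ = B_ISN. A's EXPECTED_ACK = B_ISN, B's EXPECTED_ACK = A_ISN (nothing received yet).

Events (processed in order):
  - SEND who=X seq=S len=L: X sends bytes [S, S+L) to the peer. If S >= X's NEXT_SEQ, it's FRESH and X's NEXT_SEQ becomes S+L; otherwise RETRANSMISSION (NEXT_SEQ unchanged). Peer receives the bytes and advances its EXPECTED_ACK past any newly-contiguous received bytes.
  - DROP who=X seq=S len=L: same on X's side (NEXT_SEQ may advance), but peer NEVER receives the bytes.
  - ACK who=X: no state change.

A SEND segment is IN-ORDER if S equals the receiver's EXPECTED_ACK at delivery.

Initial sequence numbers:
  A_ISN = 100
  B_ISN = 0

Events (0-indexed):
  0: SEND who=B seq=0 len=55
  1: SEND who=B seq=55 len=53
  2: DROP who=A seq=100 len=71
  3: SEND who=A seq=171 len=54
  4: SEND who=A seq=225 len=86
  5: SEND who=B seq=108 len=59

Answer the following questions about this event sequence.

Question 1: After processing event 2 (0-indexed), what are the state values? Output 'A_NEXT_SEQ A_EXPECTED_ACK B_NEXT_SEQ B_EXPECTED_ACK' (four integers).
After event 0: A_seq=100 A_ack=55 B_seq=55 B_ack=100
After event 1: A_seq=100 A_ack=108 B_seq=108 B_ack=100
After event 2: A_seq=171 A_ack=108 B_seq=108 B_ack=100

171 108 108 100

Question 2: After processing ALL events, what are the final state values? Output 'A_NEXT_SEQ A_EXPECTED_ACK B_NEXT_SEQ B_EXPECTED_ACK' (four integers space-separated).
After event 0: A_seq=100 A_ack=55 B_seq=55 B_ack=100
After event 1: A_seq=100 A_ack=108 B_seq=108 B_ack=100
After event 2: A_seq=171 A_ack=108 B_seq=108 B_ack=100
After event 3: A_seq=225 A_ack=108 B_seq=108 B_ack=100
After event 4: A_seq=311 A_ack=108 B_seq=108 B_ack=100
After event 5: A_seq=311 A_ack=167 B_seq=167 B_ack=100

Answer: 311 167 167 100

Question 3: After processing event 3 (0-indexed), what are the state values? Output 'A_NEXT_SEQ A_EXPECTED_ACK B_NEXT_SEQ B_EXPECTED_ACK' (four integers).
After event 0: A_seq=100 A_ack=55 B_seq=55 B_ack=100
After event 1: A_seq=100 A_ack=108 B_seq=108 B_ack=100
After event 2: A_seq=171 A_ack=108 B_seq=108 B_ack=100
After event 3: A_seq=225 A_ack=108 B_seq=108 B_ack=100

225 108 108 100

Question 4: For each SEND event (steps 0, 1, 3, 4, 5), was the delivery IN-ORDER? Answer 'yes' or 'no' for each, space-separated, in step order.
Answer: yes yes no no yes

Derivation:
Step 0: SEND seq=0 -> in-order
Step 1: SEND seq=55 -> in-order
Step 3: SEND seq=171 -> out-of-order
Step 4: SEND seq=225 -> out-of-order
Step 5: SEND seq=108 -> in-order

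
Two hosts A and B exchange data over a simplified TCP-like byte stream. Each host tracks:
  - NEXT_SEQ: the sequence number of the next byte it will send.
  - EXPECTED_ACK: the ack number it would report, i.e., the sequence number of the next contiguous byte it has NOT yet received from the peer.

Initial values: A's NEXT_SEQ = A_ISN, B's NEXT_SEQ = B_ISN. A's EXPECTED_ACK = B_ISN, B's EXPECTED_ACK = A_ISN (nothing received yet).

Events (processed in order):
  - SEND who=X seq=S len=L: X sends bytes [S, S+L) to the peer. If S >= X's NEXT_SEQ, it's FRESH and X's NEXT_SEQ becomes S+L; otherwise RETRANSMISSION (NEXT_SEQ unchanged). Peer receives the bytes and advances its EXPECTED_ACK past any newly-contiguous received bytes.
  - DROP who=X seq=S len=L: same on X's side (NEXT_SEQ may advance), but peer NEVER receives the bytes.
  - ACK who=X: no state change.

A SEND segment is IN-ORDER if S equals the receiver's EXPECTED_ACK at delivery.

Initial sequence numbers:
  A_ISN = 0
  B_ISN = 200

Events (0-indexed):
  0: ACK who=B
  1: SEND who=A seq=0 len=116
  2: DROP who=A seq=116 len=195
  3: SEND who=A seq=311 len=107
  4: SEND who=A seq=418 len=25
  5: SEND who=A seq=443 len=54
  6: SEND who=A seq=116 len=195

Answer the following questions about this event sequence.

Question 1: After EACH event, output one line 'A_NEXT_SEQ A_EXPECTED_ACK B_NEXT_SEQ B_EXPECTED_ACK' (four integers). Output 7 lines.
0 200 200 0
116 200 200 116
311 200 200 116
418 200 200 116
443 200 200 116
497 200 200 116
497 200 200 497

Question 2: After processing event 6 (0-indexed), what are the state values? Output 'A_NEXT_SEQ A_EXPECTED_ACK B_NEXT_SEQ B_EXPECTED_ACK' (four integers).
After event 0: A_seq=0 A_ack=200 B_seq=200 B_ack=0
After event 1: A_seq=116 A_ack=200 B_seq=200 B_ack=116
After event 2: A_seq=311 A_ack=200 B_seq=200 B_ack=116
After event 3: A_seq=418 A_ack=200 B_seq=200 B_ack=116
After event 4: A_seq=443 A_ack=200 B_seq=200 B_ack=116
After event 5: A_seq=497 A_ack=200 B_seq=200 B_ack=116
After event 6: A_seq=497 A_ack=200 B_seq=200 B_ack=497

497 200 200 497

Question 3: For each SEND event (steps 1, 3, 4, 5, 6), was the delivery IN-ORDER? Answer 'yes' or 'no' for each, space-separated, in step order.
Step 1: SEND seq=0 -> in-order
Step 3: SEND seq=311 -> out-of-order
Step 4: SEND seq=418 -> out-of-order
Step 5: SEND seq=443 -> out-of-order
Step 6: SEND seq=116 -> in-order

Answer: yes no no no yes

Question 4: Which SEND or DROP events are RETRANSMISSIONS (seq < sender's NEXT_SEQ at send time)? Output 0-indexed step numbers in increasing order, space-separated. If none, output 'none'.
Step 1: SEND seq=0 -> fresh
Step 2: DROP seq=116 -> fresh
Step 3: SEND seq=311 -> fresh
Step 4: SEND seq=418 -> fresh
Step 5: SEND seq=443 -> fresh
Step 6: SEND seq=116 -> retransmit

Answer: 6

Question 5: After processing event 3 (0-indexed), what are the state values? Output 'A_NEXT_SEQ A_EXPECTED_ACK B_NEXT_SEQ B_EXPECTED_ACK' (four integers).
After event 0: A_seq=0 A_ack=200 B_seq=200 B_ack=0
After event 1: A_seq=116 A_ack=200 B_seq=200 B_ack=116
After event 2: A_seq=311 A_ack=200 B_seq=200 B_ack=116
After event 3: A_seq=418 A_ack=200 B_seq=200 B_ack=116

418 200 200 116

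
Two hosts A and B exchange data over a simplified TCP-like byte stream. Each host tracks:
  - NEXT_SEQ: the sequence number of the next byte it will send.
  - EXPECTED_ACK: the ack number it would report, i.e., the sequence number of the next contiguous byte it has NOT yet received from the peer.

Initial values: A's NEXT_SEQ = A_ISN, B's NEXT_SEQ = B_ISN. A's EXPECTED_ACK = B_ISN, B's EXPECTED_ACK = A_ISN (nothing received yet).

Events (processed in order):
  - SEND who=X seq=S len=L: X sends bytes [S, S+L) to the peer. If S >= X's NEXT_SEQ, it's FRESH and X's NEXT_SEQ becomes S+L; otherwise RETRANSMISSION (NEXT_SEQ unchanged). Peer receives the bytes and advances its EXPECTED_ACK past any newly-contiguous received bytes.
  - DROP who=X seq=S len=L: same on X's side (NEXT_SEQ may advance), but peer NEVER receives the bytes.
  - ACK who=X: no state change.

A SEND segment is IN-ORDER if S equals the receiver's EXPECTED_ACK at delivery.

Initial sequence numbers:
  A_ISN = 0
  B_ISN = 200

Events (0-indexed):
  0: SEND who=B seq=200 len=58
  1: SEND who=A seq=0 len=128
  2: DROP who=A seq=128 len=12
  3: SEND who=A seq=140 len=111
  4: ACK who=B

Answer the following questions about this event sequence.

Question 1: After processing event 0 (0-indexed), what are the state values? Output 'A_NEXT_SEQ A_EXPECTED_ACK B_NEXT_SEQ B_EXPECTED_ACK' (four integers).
After event 0: A_seq=0 A_ack=258 B_seq=258 B_ack=0

0 258 258 0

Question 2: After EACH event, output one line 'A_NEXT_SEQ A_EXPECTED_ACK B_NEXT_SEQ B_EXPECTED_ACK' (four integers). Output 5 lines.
0 258 258 0
128 258 258 128
140 258 258 128
251 258 258 128
251 258 258 128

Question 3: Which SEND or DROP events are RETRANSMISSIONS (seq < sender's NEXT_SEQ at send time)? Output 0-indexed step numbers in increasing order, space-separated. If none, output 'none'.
Answer: none

Derivation:
Step 0: SEND seq=200 -> fresh
Step 1: SEND seq=0 -> fresh
Step 2: DROP seq=128 -> fresh
Step 3: SEND seq=140 -> fresh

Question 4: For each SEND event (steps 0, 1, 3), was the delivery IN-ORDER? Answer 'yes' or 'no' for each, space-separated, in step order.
Answer: yes yes no

Derivation:
Step 0: SEND seq=200 -> in-order
Step 1: SEND seq=0 -> in-order
Step 3: SEND seq=140 -> out-of-order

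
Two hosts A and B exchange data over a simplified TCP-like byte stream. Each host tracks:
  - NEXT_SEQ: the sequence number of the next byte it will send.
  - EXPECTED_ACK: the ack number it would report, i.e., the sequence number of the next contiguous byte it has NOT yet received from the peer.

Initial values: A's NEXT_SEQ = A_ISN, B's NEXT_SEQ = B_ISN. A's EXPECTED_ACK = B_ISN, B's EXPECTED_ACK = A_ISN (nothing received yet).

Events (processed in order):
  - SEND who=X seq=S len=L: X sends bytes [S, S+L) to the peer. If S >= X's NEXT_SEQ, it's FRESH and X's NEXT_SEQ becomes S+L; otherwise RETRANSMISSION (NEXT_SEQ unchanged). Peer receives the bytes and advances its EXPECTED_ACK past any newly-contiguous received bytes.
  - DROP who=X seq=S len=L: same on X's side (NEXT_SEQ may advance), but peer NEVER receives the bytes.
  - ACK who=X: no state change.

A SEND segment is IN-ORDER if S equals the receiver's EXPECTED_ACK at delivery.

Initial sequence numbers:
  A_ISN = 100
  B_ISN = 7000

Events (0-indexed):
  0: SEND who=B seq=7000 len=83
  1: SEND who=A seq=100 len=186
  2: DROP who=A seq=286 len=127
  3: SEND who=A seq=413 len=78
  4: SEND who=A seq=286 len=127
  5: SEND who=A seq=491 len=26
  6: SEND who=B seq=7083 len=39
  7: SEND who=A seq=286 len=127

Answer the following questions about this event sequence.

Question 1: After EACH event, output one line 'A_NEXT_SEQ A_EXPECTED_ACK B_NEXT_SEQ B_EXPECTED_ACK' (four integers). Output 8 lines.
100 7083 7083 100
286 7083 7083 286
413 7083 7083 286
491 7083 7083 286
491 7083 7083 491
517 7083 7083 517
517 7122 7122 517
517 7122 7122 517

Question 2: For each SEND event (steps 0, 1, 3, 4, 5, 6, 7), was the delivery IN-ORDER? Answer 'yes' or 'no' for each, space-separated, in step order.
Step 0: SEND seq=7000 -> in-order
Step 1: SEND seq=100 -> in-order
Step 3: SEND seq=413 -> out-of-order
Step 4: SEND seq=286 -> in-order
Step 5: SEND seq=491 -> in-order
Step 6: SEND seq=7083 -> in-order
Step 7: SEND seq=286 -> out-of-order

Answer: yes yes no yes yes yes no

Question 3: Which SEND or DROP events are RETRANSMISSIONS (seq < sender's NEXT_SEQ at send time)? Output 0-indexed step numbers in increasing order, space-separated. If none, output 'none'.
Step 0: SEND seq=7000 -> fresh
Step 1: SEND seq=100 -> fresh
Step 2: DROP seq=286 -> fresh
Step 3: SEND seq=413 -> fresh
Step 4: SEND seq=286 -> retransmit
Step 5: SEND seq=491 -> fresh
Step 6: SEND seq=7083 -> fresh
Step 7: SEND seq=286 -> retransmit

Answer: 4 7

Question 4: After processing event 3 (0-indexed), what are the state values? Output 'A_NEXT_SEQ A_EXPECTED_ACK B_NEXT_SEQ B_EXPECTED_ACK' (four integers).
After event 0: A_seq=100 A_ack=7083 B_seq=7083 B_ack=100
After event 1: A_seq=286 A_ack=7083 B_seq=7083 B_ack=286
After event 2: A_seq=413 A_ack=7083 B_seq=7083 B_ack=286
After event 3: A_seq=491 A_ack=7083 B_seq=7083 B_ack=286

491 7083 7083 286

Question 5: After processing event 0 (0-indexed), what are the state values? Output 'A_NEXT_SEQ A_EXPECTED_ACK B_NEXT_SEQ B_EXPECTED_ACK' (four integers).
After event 0: A_seq=100 A_ack=7083 B_seq=7083 B_ack=100

100 7083 7083 100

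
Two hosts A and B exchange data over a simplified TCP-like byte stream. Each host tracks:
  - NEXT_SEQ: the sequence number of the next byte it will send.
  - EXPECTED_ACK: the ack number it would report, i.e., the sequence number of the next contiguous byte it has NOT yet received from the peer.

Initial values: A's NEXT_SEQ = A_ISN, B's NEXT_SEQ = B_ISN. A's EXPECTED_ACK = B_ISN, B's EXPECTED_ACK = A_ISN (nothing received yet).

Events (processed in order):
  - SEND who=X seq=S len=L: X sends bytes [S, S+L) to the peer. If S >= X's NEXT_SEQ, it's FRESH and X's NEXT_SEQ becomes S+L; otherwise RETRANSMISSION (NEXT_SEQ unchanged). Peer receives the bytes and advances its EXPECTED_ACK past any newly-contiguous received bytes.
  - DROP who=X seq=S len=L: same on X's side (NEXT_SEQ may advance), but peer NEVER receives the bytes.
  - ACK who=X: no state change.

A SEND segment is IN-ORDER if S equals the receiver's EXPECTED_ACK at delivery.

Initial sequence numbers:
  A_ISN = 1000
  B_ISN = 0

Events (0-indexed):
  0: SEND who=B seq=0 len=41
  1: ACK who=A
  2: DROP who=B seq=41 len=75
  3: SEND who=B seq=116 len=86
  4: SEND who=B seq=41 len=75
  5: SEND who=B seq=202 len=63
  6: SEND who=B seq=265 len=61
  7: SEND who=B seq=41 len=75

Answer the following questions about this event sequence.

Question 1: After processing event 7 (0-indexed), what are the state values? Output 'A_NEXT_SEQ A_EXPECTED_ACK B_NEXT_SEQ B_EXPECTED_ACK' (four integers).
After event 0: A_seq=1000 A_ack=41 B_seq=41 B_ack=1000
After event 1: A_seq=1000 A_ack=41 B_seq=41 B_ack=1000
After event 2: A_seq=1000 A_ack=41 B_seq=116 B_ack=1000
After event 3: A_seq=1000 A_ack=41 B_seq=202 B_ack=1000
After event 4: A_seq=1000 A_ack=202 B_seq=202 B_ack=1000
After event 5: A_seq=1000 A_ack=265 B_seq=265 B_ack=1000
After event 6: A_seq=1000 A_ack=326 B_seq=326 B_ack=1000
After event 7: A_seq=1000 A_ack=326 B_seq=326 B_ack=1000

1000 326 326 1000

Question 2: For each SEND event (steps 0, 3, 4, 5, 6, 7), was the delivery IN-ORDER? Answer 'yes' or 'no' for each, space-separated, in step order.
Answer: yes no yes yes yes no

Derivation:
Step 0: SEND seq=0 -> in-order
Step 3: SEND seq=116 -> out-of-order
Step 4: SEND seq=41 -> in-order
Step 5: SEND seq=202 -> in-order
Step 6: SEND seq=265 -> in-order
Step 7: SEND seq=41 -> out-of-order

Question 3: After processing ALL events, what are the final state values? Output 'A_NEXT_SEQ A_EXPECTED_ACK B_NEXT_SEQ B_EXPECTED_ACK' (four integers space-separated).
Answer: 1000 326 326 1000

Derivation:
After event 0: A_seq=1000 A_ack=41 B_seq=41 B_ack=1000
After event 1: A_seq=1000 A_ack=41 B_seq=41 B_ack=1000
After event 2: A_seq=1000 A_ack=41 B_seq=116 B_ack=1000
After event 3: A_seq=1000 A_ack=41 B_seq=202 B_ack=1000
After event 4: A_seq=1000 A_ack=202 B_seq=202 B_ack=1000
After event 5: A_seq=1000 A_ack=265 B_seq=265 B_ack=1000
After event 6: A_seq=1000 A_ack=326 B_seq=326 B_ack=1000
After event 7: A_seq=1000 A_ack=326 B_seq=326 B_ack=1000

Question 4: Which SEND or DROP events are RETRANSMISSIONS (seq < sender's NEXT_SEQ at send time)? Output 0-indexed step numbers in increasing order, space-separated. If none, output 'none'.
Answer: 4 7

Derivation:
Step 0: SEND seq=0 -> fresh
Step 2: DROP seq=41 -> fresh
Step 3: SEND seq=116 -> fresh
Step 4: SEND seq=41 -> retransmit
Step 5: SEND seq=202 -> fresh
Step 6: SEND seq=265 -> fresh
Step 7: SEND seq=41 -> retransmit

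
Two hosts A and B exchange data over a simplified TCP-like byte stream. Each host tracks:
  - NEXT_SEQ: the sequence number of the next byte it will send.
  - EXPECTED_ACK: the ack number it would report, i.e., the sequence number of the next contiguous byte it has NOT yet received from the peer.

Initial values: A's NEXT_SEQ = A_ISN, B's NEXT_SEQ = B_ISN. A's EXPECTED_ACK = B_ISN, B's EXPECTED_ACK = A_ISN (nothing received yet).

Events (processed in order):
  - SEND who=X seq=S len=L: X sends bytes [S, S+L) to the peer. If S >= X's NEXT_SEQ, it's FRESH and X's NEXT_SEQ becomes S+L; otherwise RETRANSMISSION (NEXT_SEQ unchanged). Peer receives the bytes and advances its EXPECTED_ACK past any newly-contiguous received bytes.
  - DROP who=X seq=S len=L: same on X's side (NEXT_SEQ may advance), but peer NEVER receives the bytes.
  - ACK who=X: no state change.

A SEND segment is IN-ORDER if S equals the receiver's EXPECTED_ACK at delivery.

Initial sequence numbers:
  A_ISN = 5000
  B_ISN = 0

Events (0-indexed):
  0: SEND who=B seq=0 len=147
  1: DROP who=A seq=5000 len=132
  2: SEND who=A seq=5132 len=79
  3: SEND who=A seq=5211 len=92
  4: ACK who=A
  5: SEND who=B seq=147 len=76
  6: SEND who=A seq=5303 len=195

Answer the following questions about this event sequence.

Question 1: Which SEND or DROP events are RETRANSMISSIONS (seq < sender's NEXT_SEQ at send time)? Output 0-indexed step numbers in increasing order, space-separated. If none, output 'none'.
Answer: none

Derivation:
Step 0: SEND seq=0 -> fresh
Step 1: DROP seq=5000 -> fresh
Step 2: SEND seq=5132 -> fresh
Step 3: SEND seq=5211 -> fresh
Step 5: SEND seq=147 -> fresh
Step 6: SEND seq=5303 -> fresh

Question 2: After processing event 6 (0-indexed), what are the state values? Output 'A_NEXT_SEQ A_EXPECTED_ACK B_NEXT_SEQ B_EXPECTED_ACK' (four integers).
After event 0: A_seq=5000 A_ack=147 B_seq=147 B_ack=5000
After event 1: A_seq=5132 A_ack=147 B_seq=147 B_ack=5000
After event 2: A_seq=5211 A_ack=147 B_seq=147 B_ack=5000
After event 3: A_seq=5303 A_ack=147 B_seq=147 B_ack=5000
After event 4: A_seq=5303 A_ack=147 B_seq=147 B_ack=5000
After event 5: A_seq=5303 A_ack=223 B_seq=223 B_ack=5000
After event 6: A_seq=5498 A_ack=223 B_seq=223 B_ack=5000

5498 223 223 5000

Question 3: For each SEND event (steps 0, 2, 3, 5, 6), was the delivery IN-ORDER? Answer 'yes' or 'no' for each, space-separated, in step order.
Step 0: SEND seq=0 -> in-order
Step 2: SEND seq=5132 -> out-of-order
Step 3: SEND seq=5211 -> out-of-order
Step 5: SEND seq=147 -> in-order
Step 6: SEND seq=5303 -> out-of-order

Answer: yes no no yes no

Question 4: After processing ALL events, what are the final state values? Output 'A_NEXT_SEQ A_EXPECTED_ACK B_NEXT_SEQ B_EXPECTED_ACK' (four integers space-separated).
Answer: 5498 223 223 5000

Derivation:
After event 0: A_seq=5000 A_ack=147 B_seq=147 B_ack=5000
After event 1: A_seq=5132 A_ack=147 B_seq=147 B_ack=5000
After event 2: A_seq=5211 A_ack=147 B_seq=147 B_ack=5000
After event 3: A_seq=5303 A_ack=147 B_seq=147 B_ack=5000
After event 4: A_seq=5303 A_ack=147 B_seq=147 B_ack=5000
After event 5: A_seq=5303 A_ack=223 B_seq=223 B_ack=5000
After event 6: A_seq=5498 A_ack=223 B_seq=223 B_ack=5000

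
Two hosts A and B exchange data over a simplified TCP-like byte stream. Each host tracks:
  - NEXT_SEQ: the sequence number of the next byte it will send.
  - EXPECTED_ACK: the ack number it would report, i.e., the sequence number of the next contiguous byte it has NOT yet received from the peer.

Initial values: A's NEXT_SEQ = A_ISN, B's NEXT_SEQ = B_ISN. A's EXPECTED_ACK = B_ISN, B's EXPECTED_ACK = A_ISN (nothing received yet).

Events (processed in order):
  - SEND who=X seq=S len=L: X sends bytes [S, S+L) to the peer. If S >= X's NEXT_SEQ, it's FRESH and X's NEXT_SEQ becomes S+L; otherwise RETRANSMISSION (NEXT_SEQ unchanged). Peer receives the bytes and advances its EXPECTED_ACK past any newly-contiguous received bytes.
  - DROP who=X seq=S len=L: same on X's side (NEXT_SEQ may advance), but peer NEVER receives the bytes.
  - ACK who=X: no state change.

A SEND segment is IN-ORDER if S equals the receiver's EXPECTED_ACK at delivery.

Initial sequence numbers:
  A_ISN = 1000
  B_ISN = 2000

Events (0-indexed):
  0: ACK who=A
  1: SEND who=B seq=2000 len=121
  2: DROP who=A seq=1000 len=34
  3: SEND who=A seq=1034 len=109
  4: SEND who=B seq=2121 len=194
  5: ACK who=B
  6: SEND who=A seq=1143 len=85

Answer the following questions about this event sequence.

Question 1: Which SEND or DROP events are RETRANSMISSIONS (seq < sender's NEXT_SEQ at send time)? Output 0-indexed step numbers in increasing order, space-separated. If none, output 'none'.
Step 1: SEND seq=2000 -> fresh
Step 2: DROP seq=1000 -> fresh
Step 3: SEND seq=1034 -> fresh
Step 4: SEND seq=2121 -> fresh
Step 6: SEND seq=1143 -> fresh

Answer: none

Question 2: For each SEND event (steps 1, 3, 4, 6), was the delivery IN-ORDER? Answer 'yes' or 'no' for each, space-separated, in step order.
Step 1: SEND seq=2000 -> in-order
Step 3: SEND seq=1034 -> out-of-order
Step 4: SEND seq=2121 -> in-order
Step 6: SEND seq=1143 -> out-of-order

Answer: yes no yes no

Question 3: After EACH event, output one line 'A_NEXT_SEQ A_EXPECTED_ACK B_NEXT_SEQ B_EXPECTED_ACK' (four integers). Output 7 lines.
1000 2000 2000 1000
1000 2121 2121 1000
1034 2121 2121 1000
1143 2121 2121 1000
1143 2315 2315 1000
1143 2315 2315 1000
1228 2315 2315 1000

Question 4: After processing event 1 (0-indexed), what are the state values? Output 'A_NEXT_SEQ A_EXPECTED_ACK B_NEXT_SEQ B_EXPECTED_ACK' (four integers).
After event 0: A_seq=1000 A_ack=2000 B_seq=2000 B_ack=1000
After event 1: A_seq=1000 A_ack=2121 B_seq=2121 B_ack=1000

1000 2121 2121 1000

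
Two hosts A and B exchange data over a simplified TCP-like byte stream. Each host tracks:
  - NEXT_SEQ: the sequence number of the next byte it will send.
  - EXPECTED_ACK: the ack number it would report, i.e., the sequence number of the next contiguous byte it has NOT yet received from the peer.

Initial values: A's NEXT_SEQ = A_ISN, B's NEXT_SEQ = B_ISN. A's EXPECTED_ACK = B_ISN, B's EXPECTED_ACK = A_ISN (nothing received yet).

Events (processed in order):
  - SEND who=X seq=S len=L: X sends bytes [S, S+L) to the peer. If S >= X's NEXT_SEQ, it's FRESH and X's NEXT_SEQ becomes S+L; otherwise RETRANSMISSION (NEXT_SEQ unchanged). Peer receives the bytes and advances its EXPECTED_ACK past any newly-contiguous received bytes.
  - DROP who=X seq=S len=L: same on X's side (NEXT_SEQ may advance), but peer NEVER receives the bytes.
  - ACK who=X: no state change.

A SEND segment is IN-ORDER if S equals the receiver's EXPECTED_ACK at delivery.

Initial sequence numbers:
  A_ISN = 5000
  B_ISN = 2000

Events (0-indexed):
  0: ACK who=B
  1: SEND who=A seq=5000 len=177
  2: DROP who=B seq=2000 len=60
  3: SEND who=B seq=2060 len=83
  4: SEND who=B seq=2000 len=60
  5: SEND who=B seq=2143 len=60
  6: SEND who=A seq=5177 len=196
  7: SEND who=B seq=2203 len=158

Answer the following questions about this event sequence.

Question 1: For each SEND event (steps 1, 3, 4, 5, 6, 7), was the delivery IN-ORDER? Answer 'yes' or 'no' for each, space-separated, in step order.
Answer: yes no yes yes yes yes

Derivation:
Step 1: SEND seq=5000 -> in-order
Step 3: SEND seq=2060 -> out-of-order
Step 4: SEND seq=2000 -> in-order
Step 5: SEND seq=2143 -> in-order
Step 6: SEND seq=5177 -> in-order
Step 7: SEND seq=2203 -> in-order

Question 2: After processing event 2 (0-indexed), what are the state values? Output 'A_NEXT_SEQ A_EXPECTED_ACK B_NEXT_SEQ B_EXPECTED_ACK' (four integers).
After event 0: A_seq=5000 A_ack=2000 B_seq=2000 B_ack=5000
After event 1: A_seq=5177 A_ack=2000 B_seq=2000 B_ack=5177
After event 2: A_seq=5177 A_ack=2000 B_seq=2060 B_ack=5177

5177 2000 2060 5177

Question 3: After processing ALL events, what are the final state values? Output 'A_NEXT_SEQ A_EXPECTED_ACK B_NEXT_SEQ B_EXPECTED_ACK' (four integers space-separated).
After event 0: A_seq=5000 A_ack=2000 B_seq=2000 B_ack=5000
After event 1: A_seq=5177 A_ack=2000 B_seq=2000 B_ack=5177
After event 2: A_seq=5177 A_ack=2000 B_seq=2060 B_ack=5177
After event 3: A_seq=5177 A_ack=2000 B_seq=2143 B_ack=5177
After event 4: A_seq=5177 A_ack=2143 B_seq=2143 B_ack=5177
After event 5: A_seq=5177 A_ack=2203 B_seq=2203 B_ack=5177
After event 6: A_seq=5373 A_ack=2203 B_seq=2203 B_ack=5373
After event 7: A_seq=5373 A_ack=2361 B_seq=2361 B_ack=5373

Answer: 5373 2361 2361 5373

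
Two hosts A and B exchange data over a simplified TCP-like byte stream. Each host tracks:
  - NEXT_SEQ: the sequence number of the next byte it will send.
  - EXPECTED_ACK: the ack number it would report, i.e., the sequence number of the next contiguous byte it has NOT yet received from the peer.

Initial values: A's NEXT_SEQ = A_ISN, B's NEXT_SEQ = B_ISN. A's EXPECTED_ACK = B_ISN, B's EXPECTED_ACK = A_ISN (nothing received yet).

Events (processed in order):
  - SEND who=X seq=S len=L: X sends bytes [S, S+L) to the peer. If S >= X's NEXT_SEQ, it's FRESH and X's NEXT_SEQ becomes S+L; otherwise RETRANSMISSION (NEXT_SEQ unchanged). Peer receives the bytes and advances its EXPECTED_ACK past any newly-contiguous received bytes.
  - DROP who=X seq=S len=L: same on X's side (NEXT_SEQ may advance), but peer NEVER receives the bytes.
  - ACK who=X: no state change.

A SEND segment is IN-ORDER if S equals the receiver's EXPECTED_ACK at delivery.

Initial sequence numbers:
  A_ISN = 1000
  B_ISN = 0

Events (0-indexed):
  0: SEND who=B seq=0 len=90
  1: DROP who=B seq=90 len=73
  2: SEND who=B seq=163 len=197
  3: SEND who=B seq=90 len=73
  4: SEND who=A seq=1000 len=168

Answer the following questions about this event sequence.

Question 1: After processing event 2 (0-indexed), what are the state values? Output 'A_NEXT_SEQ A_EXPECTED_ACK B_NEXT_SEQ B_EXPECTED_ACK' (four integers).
After event 0: A_seq=1000 A_ack=90 B_seq=90 B_ack=1000
After event 1: A_seq=1000 A_ack=90 B_seq=163 B_ack=1000
After event 2: A_seq=1000 A_ack=90 B_seq=360 B_ack=1000

1000 90 360 1000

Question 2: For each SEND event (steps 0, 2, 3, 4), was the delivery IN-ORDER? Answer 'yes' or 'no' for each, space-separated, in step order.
Answer: yes no yes yes

Derivation:
Step 0: SEND seq=0 -> in-order
Step 2: SEND seq=163 -> out-of-order
Step 3: SEND seq=90 -> in-order
Step 4: SEND seq=1000 -> in-order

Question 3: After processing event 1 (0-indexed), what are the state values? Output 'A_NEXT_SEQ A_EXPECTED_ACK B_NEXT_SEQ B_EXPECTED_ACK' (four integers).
After event 0: A_seq=1000 A_ack=90 B_seq=90 B_ack=1000
After event 1: A_seq=1000 A_ack=90 B_seq=163 B_ack=1000

1000 90 163 1000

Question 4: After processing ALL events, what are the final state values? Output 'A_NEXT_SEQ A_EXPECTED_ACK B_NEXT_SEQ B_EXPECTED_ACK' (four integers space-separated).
Answer: 1168 360 360 1168

Derivation:
After event 0: A_seq=1000 A_ack=90 B_seq=90 B_ack=1000
After event 1: A_seq=1000 A_ack=90 B_seq=163 B_ack=1000
After event 2: A_seq=1000 A_ack=90 B_seq=360 B_ack=1000
After event 3: A_seq=1000 A_ack=360 B_seq=360 B_ack=1000
After event 4: A_seq=1168 A_ack=360 B_seq=360 B_ack=1168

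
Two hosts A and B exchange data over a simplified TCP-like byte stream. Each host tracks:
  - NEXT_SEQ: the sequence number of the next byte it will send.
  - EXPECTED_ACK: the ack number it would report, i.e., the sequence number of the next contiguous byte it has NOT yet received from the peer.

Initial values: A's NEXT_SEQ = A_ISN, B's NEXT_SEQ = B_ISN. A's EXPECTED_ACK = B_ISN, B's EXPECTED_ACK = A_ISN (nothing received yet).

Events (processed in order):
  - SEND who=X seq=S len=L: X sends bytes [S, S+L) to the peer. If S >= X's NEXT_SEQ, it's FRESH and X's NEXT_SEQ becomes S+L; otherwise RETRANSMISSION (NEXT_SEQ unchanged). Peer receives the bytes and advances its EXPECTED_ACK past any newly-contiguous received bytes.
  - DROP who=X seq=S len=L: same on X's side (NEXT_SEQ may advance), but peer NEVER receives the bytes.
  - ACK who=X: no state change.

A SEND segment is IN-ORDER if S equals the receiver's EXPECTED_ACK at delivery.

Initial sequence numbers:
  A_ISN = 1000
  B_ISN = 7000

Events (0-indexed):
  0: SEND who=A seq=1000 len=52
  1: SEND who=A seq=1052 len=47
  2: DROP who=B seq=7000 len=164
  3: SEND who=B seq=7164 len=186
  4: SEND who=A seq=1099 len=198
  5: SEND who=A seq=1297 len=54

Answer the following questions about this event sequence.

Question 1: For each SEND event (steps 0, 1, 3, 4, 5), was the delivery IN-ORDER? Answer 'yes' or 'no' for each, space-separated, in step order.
Step 0: SEND seq=1000 -> in-order
Step 1: SEND seq=1052 -> in-order
Step 3: SEND seq=7164 -> out-of-order
Step 4: SEND seq=1099 -> in-order
Step 5: SEND seq=1297 -> in-order

Answer: yes yes no yes yes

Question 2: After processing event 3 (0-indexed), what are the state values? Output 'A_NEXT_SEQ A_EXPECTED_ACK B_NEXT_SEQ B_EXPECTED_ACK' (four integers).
After event 0: A_seq=1052 A_ack=7000 B_seq=7000 B_ack=1052
After event 1: A_seq=1099 A_ack=7000 B_seq=7000 B_ack=1099
After event 2: A_seq=1099 A_ack=7000 B_seq=7164 B_ack=1099
After event 3: A_seq=1099 A_ack=7000 B_seq=7350 B_ack=1099

1099 7000 7350 1099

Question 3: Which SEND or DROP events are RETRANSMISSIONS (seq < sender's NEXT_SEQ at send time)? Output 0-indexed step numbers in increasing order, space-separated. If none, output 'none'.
Answer: none

Derivation:
Step 0: SEND seq=1000 -> fresh
Step 1: SEND seq=1052 -> fresh
Step 2: DROP seq=7000 -> fresh
Step 3: SEND seq=7164 -> fresh
Step 4: SEND seq=1099 -> fresh
Step 5: SEND seq=1297 -> fresh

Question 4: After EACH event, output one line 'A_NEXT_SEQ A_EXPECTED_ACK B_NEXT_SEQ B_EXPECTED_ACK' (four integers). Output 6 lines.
1052 7000 7000 1052
1099 7000 7000 1099
1099 7000 7164 1099
1099 7000 7350 1099
1297 7000 7350 1297
1351 7000 7350 1351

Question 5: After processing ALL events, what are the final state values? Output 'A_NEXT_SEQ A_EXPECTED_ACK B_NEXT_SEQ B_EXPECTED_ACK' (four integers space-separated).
After event 0: A_seq=1052 A_ack=7000 B_seq=7000 B_ack=1052
After event 1: A_seq=1099 A_ack=7000 B_seq=7000 B_ack=1099
After event 2: A_seq=1099 A_ack=7000 B_seq=7164 B_ack=1099
After event 3: A_seq=1099 A_ack=7000 B_seq=7350 B_ack=1099
After event 4: A_seq=1297 A_ack=7000 B_seq=7350 B_ack=1297
After event 5: A_seq=1351 A_ack=7000 B_seq=7350 B_ack=1351

Answer: 1351 7000 7350 1351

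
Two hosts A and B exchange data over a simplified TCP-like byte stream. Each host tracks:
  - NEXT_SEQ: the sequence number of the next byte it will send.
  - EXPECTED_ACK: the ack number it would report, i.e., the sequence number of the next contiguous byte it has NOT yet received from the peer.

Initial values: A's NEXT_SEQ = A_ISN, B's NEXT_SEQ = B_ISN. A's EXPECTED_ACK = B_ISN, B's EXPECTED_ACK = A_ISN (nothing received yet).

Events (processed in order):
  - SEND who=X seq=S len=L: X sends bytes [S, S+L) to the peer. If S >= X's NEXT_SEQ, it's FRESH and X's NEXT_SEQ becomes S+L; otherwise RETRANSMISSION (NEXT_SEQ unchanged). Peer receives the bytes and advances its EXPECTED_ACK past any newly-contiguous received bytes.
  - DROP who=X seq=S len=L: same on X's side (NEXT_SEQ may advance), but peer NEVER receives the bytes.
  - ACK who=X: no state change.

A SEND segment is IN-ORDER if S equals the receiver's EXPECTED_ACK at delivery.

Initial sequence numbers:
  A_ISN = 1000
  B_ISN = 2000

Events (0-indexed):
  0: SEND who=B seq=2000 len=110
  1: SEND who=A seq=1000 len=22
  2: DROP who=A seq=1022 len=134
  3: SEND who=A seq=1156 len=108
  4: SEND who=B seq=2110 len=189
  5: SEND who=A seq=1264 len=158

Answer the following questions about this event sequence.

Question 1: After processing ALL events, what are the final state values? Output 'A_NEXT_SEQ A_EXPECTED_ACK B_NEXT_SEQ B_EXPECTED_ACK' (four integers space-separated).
Answer: 1422 2299 2299 1022

Derivation:
After event 0: A_seq=1000 A_ack=2110 B_seq=2110 B_ack=1000
After event 1: A_seq=1022 A_ack=2110 B_seq=2110 B_ack=1022
After event 2: A_seq=1156 A_ack=2110 B_seq=2110 B_ack=1022
After event 3: A_seq=1264 A_ack=2110 B_seq=2110 B_ack=1022
After event 4: A_seq=1264 A_ack=2299 B_seq=2299 B_ack=1022
After event 5: A_seq=1422 A_ack=2299 B_seq=2299 B_ack=1022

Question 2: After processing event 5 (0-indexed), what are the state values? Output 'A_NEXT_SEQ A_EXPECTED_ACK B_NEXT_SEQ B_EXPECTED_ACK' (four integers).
After event 0: A_seq=1000 A_ack=2110 B_seq=2110 B_ack=1000
After event 1: A_seq=1022 A_ack=2110 B_seq=2110 B_ack=1022
After event 2: A_seq=1156 A_ack=2110 B_seq=2110 B_ack=1022
After event 3: A_seq=1264 A_ack=2110 B_seq=2110 B_ack=1022
After event 4: A_seq=1264 A_ack=2299 B_seq=2299 B_ack=1022
After event 5: A_seq=1422 A_ack=2299 B_seq=2299 B_ack=1022

1422 2299 2299 1022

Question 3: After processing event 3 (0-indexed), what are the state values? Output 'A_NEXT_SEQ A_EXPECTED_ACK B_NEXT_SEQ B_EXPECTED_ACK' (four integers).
After event 0: A_seq=1000 A_ack=2110 B_seq=2110 B_ack=1000
After event 1: A_seq=1022 A_ack=2110 B_seq=2110 B_ack=1022
After event 2: A_seq=1156 A_ack=2110 B_seq=2110 B_ack=1022
After event 3: A_seq=1264 A_ack=2110 B_seq=2110 B_ack=1022

1264 2110 2110 1022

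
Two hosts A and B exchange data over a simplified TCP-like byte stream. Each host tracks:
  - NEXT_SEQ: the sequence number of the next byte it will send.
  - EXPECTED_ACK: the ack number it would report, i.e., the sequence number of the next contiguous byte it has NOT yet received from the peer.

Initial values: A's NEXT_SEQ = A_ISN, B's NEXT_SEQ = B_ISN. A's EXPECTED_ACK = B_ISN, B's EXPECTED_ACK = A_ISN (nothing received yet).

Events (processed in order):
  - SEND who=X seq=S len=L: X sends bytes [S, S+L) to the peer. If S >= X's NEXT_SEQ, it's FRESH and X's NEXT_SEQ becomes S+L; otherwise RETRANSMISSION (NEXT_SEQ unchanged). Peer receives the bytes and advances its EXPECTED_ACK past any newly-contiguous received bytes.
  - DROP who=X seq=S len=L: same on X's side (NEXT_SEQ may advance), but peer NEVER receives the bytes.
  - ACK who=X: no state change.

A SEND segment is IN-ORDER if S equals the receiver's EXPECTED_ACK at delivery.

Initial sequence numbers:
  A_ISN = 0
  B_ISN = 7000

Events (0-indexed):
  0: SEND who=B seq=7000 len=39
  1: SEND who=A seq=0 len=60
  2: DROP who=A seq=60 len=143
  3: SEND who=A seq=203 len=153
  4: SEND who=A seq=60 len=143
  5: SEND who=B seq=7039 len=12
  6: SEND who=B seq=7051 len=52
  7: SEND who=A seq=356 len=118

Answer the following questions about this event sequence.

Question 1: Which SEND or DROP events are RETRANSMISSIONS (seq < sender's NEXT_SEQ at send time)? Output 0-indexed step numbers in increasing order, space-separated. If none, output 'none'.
Answer: 4

Derivation:
Step 0: SEND seq=7000 -> fresh
Step 1: SEND seq=0 -> fresh
Step 2: DROP seq=60 -> fresh
Step 3: SEND seq=203 -> fresh
Step 4: SEND seq=60 -> retransmit
Step 5: SEND seq=7039 -> fresh
Step 6: SEND seq=7051 -> fresh
Step 7: SEND seq=356 -> fresh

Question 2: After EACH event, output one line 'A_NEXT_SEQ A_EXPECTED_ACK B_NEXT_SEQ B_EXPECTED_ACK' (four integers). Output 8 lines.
0 7039 7039 0
60 7039 7039 60
203 7039 7039 60
356 7039 7039 60
356 7039 7039 356
356 7051 7051 356
356 7103 7103 356
474 7103 7103 474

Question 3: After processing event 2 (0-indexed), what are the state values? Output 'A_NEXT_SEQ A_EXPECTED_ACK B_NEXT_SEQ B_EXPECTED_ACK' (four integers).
After event 0: A_seq=0 A_ack=7039 B_seq=7039 B_ack=0
After event 1: A_seq=60 A_ack=7039 B_seq=7039 B_ack=60
After event 2: A_seq=203 A_ack=7039 B_seq=7039 B_ack=60

203 7039 7039 60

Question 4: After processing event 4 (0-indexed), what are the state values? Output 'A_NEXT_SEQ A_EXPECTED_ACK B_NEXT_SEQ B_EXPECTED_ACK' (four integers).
After event 0: A_seq=0 A_ack=7039 B_seq=7039 B_ack=0
After event 1: A_seq=60 A_ack=7039 B_seq=7039 B_ack=60
After event 2: A_seq=203 A_ack=7039 B_seq=7039 B_ack=60
After event 3: A_seq=356 A_ack=7039 B_seq=7039 B_ack=60
After event 4: A_seq=356 A_ack=7039 B_seq=7039 B_ack=356

356 7039 7039 356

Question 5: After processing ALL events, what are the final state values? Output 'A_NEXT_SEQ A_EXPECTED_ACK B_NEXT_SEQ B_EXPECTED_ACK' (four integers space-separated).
Answer: 474 7103 7103 474

Derivation:
After event 0: A_seq=0 A_ack=7039 B_seq=7039 B_ack=0
After event 1: A_seq=60 A_ack=7039 B_seq=7039 B_ack=60
After event 2: A_seq=203 A_ack=7039 B_seq=7039 B_ack=60
After event 3: A_seq=356 A_ack=7039 B_seq=7039 B_ack=60
After event 4: A_seq=356 A_ack=7039 B_seq=7039 B_ack=356
After event 5: A_seq=356 A_ack=7051 B_seq=7051 B_ack=356
After event 6: A_seq=356 A_ack=7103 B_seq=7103 B_ack=356
After event 7: A_seq=474 A_ack=7103 B_seq=7103 B_ack=474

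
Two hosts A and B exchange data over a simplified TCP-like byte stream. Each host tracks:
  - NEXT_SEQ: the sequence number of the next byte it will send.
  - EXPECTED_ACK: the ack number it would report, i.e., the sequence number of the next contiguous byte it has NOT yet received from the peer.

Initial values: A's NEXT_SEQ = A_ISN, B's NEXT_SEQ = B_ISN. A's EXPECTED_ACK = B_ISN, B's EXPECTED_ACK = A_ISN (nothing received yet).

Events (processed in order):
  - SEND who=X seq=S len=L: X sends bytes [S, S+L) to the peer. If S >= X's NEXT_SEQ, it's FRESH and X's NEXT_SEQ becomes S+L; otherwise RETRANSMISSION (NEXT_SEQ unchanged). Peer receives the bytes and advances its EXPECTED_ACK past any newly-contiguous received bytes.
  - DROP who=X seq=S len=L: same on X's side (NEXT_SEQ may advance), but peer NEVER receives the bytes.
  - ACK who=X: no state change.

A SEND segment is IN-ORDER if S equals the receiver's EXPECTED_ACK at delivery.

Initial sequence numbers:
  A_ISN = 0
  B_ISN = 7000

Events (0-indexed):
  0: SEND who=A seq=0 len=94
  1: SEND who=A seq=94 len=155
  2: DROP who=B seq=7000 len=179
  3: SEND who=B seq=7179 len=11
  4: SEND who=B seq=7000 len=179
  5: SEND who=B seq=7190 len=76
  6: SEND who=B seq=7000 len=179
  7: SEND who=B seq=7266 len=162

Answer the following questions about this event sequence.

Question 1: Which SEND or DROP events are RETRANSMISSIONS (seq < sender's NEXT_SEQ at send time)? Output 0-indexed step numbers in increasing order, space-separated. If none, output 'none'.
Step 0: SEND seq=0 -> fresh
Step 1: SEND seq=94 -> fresh
Step 2: DROP seq=7000 -> fresh
Step 3: SEND seq=7179 -> fresh
Step 4: SEND seq=7000 -> retransmit
Step 5: SEND seq=7190 -> fresh
Step 6: SEND seq=7000 -> retransmit
Step 7: SEND seq=7266 -> fresh

Answer: 4 6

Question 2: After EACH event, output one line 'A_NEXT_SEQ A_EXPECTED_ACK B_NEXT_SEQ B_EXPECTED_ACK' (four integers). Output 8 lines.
94 7000 7000 94
249 7000 7000 249
249 7000 7179 249
249 7000 7190 249
249 7190 7190 249
249 7266 7266 249
249 7266 7266 249
249 7428 7428 249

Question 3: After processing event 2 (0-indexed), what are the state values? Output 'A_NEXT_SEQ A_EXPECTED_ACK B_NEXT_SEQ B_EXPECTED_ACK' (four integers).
After event 0: A_seq=94 A_ack=7000 B_seq=7000 B_ack=94
After event 1: A_seq=249 A_ack=7000 B_seq=7000 B_ack=249
After event 2: A_seq=249 A_ack=7000 B_seq=7179 B_ack=249

249 7000 7179 249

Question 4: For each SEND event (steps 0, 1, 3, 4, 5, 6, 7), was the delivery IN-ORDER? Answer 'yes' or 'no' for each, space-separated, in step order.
Answer: yes yes no yes yes no yes

Derivation:
Step 0: SEND seq=0 -> in-order
Step 1: SEND seq=94 -> in-order
Step 3: SEND seq=7179 -> out-of-order
Step 4: SEND seq=7000 -> in-order
Step 5: SEND seq=7190 -> in-order
Step 6: SEND seq=7000 -> out-of-order
Step 7: SEND seq=7266 -> in-order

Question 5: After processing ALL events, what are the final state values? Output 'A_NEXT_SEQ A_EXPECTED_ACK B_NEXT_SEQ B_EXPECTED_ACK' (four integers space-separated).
After event 0: A_seq=94 A_ack=7000 B_seq=7000 B_ack=94
After event 1: A_seq=249 A_ack=7000 B_seq=7000 B_ack=249
After event 2: A_seq=249 A_ack=7000 B_seq=7179 B_ack=249
After event 3: A_seq=249 A_ack=7000 B_seq=7190 B_ack=249
After event 4: A_seq=249 A_ack=7190 B_seq=7190 B_ack=249
After event 5: A_seq=249 A_ack=7266 B_seq=7266 B_ack=249
After event 6: A_seq=249 A_ack=7266 B_seq=7266 B_ack=249
After event 7: A_seq=249 A_ack=7428 B_seq=7428 B_ack=249

Answer: 249 7428 7428 249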